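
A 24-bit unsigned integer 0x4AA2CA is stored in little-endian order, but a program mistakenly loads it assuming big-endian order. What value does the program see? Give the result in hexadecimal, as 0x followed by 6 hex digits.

Stored little-endian, the bytes at ascending addresses are CA A2 4A.
Read back as big-endian, the last byte is least significant, giving 0xCAA24A.

0xCAA24A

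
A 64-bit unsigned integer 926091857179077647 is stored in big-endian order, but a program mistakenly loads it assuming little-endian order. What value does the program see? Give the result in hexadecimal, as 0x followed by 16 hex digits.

926091857179077647 in 64-bit hexadecimal is 0x0CDA23A3308A6C0F.
Stored big-endian, the bytes at ascending addresses are 0C DA 23 A3 30 8A 6C 0F.
Read back as little-endian, the first byte is least significant, giving 0x0F6C8A30A323DA0C.

0x0F6C8A30A323DA0C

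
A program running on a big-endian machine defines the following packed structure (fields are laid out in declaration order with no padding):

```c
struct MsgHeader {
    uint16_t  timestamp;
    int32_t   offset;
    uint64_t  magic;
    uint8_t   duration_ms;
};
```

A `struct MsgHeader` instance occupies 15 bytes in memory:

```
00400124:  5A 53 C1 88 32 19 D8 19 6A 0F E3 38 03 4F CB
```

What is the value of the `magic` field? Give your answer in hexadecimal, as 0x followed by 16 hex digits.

`magic` follows `timestamp` (2 B), `offset` (4 B), so it starts at offset 2 + 4 = 6 and occupies 8 bytes.
Bytes at offsets 6..13: D8 19 6A 0F E3 38 03 4F.
In big-endian order the high byte comes first in memory.
The bytes are already most-significant first: 0xD8196A0FE338034F.

0xD8196A0FE338034F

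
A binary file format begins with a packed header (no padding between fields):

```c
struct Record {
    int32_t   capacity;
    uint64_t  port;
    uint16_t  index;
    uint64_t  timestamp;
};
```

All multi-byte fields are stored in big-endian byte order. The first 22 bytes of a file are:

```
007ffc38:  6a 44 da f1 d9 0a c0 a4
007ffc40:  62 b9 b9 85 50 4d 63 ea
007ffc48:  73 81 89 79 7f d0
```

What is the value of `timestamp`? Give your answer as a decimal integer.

7199693954499575760

`timestamp` follows `capacity` (4 B), `port` (8 B), `index` (2 B), so it starts at offset 4 + 8 + 2 = 14 and occupies 8 bytes.
Bytes at offsets 14..21: 63 EA 73 81 89 79 7F D0.
Big-endian stores the most-significant byte at the lowest address.
The bytes are already most-significant first: 0x63EA738189797FD0.
0x63EA738189797FD0 = 7199693954499575760.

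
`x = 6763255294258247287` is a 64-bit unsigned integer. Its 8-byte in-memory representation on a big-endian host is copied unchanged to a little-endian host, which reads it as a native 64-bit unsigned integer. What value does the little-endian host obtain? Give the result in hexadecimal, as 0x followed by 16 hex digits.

0x77F68A5BDBE8DB5D

6763255294258247287 in 64-bit hexadecimal is 0x5DDBE8DB5B8AF677.
Stored big-endian, the bytes at ascending addresses are 5D DB E8 DB 5B 8A F6 77.
Read back as little-endian, the first byte is least significant, giving 0x77F68A5BDBE8DB5D.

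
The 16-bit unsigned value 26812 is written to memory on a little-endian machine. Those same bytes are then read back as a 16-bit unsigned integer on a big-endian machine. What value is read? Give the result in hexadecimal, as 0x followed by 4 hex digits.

26812 in 16-bit hexadecimal is 0x68BC.
Stored little-endian, the bytes at ascending addresses are BC 68.
Read back as big-endian, the last byte is least significant, giving 0xBC68.

0xBC68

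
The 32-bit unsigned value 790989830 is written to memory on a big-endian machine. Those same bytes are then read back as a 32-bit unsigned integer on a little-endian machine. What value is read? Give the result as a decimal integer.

790989830 in 32-bit hexadecimal is 0x2F258C06.
Stored big-endian, the bytes at ascending addresses are 2F 25 8C 06.
Read back as little-endian, the first byte is least significant, giving 0x068C252F.
0x068C252F = 109847855.

109847855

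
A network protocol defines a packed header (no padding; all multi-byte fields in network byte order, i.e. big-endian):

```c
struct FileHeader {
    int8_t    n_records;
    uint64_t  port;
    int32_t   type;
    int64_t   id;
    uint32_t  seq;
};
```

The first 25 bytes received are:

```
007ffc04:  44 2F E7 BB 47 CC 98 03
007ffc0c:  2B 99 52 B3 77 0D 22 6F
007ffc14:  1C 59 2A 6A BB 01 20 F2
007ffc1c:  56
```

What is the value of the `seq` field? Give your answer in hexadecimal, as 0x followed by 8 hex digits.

`seq` follows `n_records` (1 B), `port` (8 B), `type` (4 B), `id` (8 B), so it starts at offset 1 + 8 + 4 + 8 = 21 and occupies 4 bytes.
Bytes at offsets 21..24: 01 20 F2 56.
In big-endian order the high byte comes first in memory.
The bytes are already most-significant first: 0x0120F256.

0x0120F256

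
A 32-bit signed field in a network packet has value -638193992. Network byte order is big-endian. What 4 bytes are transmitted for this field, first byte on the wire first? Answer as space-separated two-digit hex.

Two's complement of -638193992 in 32 bits: 638193992 = 0x260A1148; invert → 0xD9F5EEB7; add 1 → 0xD9F5EEB8.
Split into bytes (most-significant first): D9 F5 EE B8.
In big-endian order the high byte comes first in memory.
So the memory order matches the most-significant-first order: D9 F5 EE B8.

D9 F5 EE B8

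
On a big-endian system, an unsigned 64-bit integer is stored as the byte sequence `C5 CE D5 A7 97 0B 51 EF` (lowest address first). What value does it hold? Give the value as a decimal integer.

14253564786444554735

Big-endian: lowest address holds the most-significant byte.
The bytes are already most-significant first: 0xC5CED5A7970B51EF.
0xC5CED5A7970B51EF = 14253564786444554735.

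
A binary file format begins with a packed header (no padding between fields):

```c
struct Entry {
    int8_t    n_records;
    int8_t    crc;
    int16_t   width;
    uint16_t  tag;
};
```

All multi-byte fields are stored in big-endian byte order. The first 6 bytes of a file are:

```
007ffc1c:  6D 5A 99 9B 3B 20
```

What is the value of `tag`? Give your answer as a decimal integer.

`tag` follows `n_records` (1 B), `crc` (1 B), `width` (2 B), so it starts at offset 1 + 1 + 2 = 4 and occupies 2 bytes.
Bytes at offsets 4..5: 3B 20.
Big-endian stores the most-significant byte at the lowest address.
The bytes are already most-significant first: 0x3B20.
0x3B20 = 15136.

15136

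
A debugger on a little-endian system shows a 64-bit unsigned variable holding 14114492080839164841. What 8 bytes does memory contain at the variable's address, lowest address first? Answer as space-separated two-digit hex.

A9 83 7B 07 C4 BF E0 C3

14114492080839164841 in hexadecimal, padded to 64 bits, is 0xC3E0BFC4077B83A9.
Split into bytes (most-significant first): C3 E0 BF C4 07 7B 83 A9.
Little-endian: lowest address holds the least-significant byte.
So at ascending addresses the bytes are A9 83 7B 07 C4 BF E0 C3.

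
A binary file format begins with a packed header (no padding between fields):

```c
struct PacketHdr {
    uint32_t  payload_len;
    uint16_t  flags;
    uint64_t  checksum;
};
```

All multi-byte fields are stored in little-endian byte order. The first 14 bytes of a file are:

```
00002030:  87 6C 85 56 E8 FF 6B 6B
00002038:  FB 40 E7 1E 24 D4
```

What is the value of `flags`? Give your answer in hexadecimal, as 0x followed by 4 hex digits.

0xFFE8

`flags` follows `payload_len` (4 bytes), so it starts at byte offset 4 and occupies 2 bytes.
Bytes at offsets 4..5: E8 FF.
Little-endian: lowest address holds the least-significant byte.
Reassemble most-significant byte first: FF E8 → 0xFFE8.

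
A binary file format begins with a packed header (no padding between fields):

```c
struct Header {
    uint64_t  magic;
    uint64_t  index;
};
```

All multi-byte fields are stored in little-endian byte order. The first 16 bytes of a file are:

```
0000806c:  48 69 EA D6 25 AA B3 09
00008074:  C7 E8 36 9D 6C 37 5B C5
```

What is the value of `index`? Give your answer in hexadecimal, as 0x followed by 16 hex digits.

0xC55B376C9D36E8C7

`index` follows `magic` (8 bytes), so it starts at byte offset 8 and occupies 8 bytes.
Bytes at offsets 8..15: C7 E8 36 9D 6C 37 5B C5.
Little-endian: lowest address holds the least-significant byte.
Reassemble most-significant byte first: C5 5B 37 6C 9D 36 E8 C7 → 0xC55B376C9D36E8C7.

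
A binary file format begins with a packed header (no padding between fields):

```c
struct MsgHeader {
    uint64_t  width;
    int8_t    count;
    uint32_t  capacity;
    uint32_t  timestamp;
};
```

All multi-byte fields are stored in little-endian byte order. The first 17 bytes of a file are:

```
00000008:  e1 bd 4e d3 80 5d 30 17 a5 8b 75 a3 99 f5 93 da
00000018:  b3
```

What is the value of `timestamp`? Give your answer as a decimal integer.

3017446389

`timestamp` follows `width` (8 B), `count` (1 B), `capacity` (4 B), so it starts at offset 8 + 1 + 4 = 13 and occupies 4 bytes.
Bytes at offsets 13..16: F5 93 DA B3.
Little-endian: lowest address holds the least-significant byte.
Reassemble most-significant byte first: B3 DA 93 F5 → 0xB3DA93F5.
0xB3DA93F5 = 3017446389.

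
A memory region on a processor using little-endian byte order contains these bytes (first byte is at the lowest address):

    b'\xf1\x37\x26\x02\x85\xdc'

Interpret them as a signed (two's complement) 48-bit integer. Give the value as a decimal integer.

-39011151890447

In little-endian order the low byte comes first in memory.
Reassemble most-significant byte first: DC 85 02 26 37 F1 → 0xDC85022637F1.
Top bit is set, so as a signed 48-bit value this is 0xDC85022637F1 − 2^48 = -39011151890447.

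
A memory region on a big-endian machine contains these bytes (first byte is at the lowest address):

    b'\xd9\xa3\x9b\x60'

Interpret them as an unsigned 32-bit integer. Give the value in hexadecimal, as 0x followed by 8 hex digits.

In big-endian order the high byte comes first in memory.
The bytes are already most-significant first: 0xD9A39B60.

0xD9A39B60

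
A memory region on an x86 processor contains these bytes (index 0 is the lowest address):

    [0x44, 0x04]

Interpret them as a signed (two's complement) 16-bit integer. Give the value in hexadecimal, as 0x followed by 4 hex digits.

In little-endian order the low byte comes first in memory.
Reassemble most-significant byte first: 04 44 → 0x0444.

0x0444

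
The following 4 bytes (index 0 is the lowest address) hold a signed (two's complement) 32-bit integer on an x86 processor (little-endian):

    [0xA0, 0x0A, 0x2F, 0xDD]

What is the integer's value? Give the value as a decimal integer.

Little-endian: lowest address holds the least-significant byte.
Reassemble most-significant byte first: DD 2F 0A A0 → 0xDD2F0AA0.
Top bit is set, so as a signed 32-bit value this is 0xDD2F0AA0 − 2^32 = -584119648.

-584119648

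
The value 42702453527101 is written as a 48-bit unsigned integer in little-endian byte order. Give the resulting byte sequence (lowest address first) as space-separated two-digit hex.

42702453527101 in hexadecimal, padded to 48 bits, is 0x26D67092D23D.
Split into bytes (most-significant first): 26 D6 70 92 D2 3D.
Little-endian stores the least-significant byte at the lowest address.
So at ascending addresses the bytes are 3D D2 92 70 D6 26.

3D D2 92 70 D6 26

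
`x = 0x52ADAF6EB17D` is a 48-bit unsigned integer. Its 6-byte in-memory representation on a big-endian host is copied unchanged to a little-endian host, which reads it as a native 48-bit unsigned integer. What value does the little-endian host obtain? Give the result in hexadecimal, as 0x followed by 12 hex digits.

Stored big-endian, the bytes at ascending addresses are 52 AD AF 6E B1 7D.
Read back as little-endian, the first byte is least significant, giving 0x7DB16EAFAD52.

0x7DB16EAFAD52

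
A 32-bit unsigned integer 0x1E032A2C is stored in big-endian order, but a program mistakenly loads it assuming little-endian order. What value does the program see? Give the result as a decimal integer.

Stored big-endian, the bytes at ascending addresses are 1E 03 2A 2C.
Read back as little-endian, the first byte is least significant, giving 0x2C2A031E.
0x2C2A031E = 740950814.

740950814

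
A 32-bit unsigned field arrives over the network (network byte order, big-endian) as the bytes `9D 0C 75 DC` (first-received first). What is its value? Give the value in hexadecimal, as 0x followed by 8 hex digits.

0x9D0C75DC

Big-endian stores the most-significant byte at the lowest address.
The bytes are already most-significant first: 0x9D0C75DC.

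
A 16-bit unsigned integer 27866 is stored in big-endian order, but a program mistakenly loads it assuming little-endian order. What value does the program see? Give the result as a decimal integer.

27866 in 16-bit hexadecimal is 0x6CDA.
Stored big-endian, the bytes at ascending addresses are 6C DA.
Read back as little-endian, the first byte is least significant, giving 0xDA6C.
0xDA6C = 55916.

55916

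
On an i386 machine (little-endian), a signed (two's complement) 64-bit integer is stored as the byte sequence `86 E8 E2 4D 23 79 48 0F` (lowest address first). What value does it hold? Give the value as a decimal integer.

1101263301429618822

In little-endian order the low byte comes first in memory.
Reassemble most-significant byte first: 0F 48 79 23 4D E2 E8 86 → 0x0F4879234DE2E886.
0x0F4879234DE2E886 = 1101263301429618822.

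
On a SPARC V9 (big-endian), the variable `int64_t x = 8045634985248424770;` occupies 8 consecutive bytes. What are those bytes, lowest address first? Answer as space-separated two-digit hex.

6F A7 D6 64 38 30 03 42

8045634985248424770 in hexadecimal, padded to 64 bits, is 0x6FA7D66438300342.
Split into bytes (most-significant first): 6F A7 D6 64 38 30 03 42.
In big-endian order the high byte comes first in memory.
So the memory order matches the most-significant-first order: 6F A7 D6 64 38 30 03 42.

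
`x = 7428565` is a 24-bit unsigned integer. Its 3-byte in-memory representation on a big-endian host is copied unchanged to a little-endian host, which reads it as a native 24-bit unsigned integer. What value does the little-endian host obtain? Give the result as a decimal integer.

7428565 in 24-bit hexadecimal is 0x7159D5.
Stored big-endian, the bytes at ascending addresses are 71 59 D5.
Read back as little-endian, the first byte is least significant, giving 0xD55971.
0xD55971 = 13982065.

13982065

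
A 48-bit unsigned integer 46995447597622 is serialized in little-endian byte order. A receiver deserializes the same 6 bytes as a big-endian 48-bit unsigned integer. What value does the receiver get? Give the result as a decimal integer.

60245338144042

46995447597622 in 48-bit hexadecimal is 0x2ABDFAF5CA36.
Stored little-endian, the bytes at ascending addresses are 36 CA F5 FA BD 2A.
Read back as big-endian, the last byte is least significant, giving 0x36CAF5FABD2A.
0x36CAF5FABD2A = 60245338144042.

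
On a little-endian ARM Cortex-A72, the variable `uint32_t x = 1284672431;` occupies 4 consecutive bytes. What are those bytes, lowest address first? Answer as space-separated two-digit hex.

1284672431 in hexadecimal, padded to 32 bits, is 0x4C928BAF.
Split into bytes (most-significant first): 4C 92 8B AF.
Little-endian stores the least-significant byte at the lowest address.
So at ascending addresses the bytes are AF 8B 92 4C.

AF 8B 92 4C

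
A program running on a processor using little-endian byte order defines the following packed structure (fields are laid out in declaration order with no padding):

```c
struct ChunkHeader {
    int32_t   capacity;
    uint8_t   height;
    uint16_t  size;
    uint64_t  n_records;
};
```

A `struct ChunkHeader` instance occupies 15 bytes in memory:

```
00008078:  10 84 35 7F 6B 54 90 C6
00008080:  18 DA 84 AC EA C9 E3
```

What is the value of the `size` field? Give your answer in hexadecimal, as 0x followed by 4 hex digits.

`size` follows `capacity` (4 B), `height` (1 B), so it starts at offset 4 + 1 = 5 and occupies 2 bytes.
Bytes at offsets 5..6: 54 90.
Little-endian: lowest address holds the least-significant byte.
Reassemble most-significant byte first: 90 54 → 0x9054.

0x9054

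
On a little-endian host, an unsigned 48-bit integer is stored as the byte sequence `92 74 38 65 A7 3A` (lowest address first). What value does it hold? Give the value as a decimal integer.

64490632148114

In little-endian order the low byte comes first in memory.
Reassemble most-significant byte first: 3A A7 65 38 74 92 → 0x3AA765387492.
0x3AA765387492 = 64490632148114.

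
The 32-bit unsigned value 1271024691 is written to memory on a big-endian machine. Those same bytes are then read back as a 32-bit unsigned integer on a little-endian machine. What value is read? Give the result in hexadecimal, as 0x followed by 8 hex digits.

0x334CC24B

1271024691 in 32-bit hexadecimal is 0x4BC24C33.
Stored big-endian, the bytes at ascending addresses are 4B C2 4C 33.
Read back as little-endian, the first byte is least significant, giving 0x334CC24B.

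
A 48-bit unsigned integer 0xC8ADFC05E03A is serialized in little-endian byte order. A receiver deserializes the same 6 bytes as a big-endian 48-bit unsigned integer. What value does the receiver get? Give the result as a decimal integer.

Stored little-endian, the bytes at ascending addresses are 3A E0 05 FC AD C8.
Read back as big-endian, the last byte is least significant, giving 0x3AE005FCADC8.
0x3AE005FCADC8 = 64733847530952.

64733847530952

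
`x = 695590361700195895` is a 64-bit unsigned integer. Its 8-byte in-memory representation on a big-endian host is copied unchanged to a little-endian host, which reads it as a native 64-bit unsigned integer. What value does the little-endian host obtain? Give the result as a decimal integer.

3989718278355003145

695590361700195895 in 64-bit hexadecimal is 0x09A73BBFA2535E37.
Stored big-endian, the bytes at ascending addresses are 09 A7 3B BF A2 53 5E 37.
Read back as little-endian, the first byte is least significant, giving 0x375E53A2BF3BA709.
0x375E53A2BF3BA709 = 3989718278355003145.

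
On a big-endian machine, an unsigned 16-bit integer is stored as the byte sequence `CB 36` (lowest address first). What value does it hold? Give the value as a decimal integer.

In big-endian order the high byte comes first in memory.
The bytes are already most-significant first: 0xCB36.
0xCB36 = 52022.

52022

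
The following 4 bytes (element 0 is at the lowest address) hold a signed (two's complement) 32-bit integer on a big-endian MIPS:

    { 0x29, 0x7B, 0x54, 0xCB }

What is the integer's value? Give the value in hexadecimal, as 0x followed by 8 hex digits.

In big-endian order the high byte comes first in memory.
The bytes are already most-significant first: 0x297B54CB.

0x297B54CB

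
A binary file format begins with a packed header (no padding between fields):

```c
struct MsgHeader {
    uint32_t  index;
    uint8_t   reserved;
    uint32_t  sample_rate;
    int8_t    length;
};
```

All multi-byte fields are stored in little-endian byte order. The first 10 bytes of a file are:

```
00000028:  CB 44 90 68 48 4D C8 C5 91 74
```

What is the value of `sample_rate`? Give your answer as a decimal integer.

`sample_rate` follows `index` (4 B), `reserved` (1 B), so it starts at offset 4 + 1 = 5 and occupies 4 bytes.
Bytes at offsets 5..8: 4D C8 C5 91.
In little-endian order the low byte comes first in memory.
Reassemble most-significant byte first: 91 C5 C8 4D → 0x91C5C84D.
0x91C5C84D = 2445658189.

2445658189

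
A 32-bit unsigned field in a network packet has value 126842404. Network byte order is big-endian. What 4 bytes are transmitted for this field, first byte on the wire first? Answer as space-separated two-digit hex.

126842404 in hexadecimal, padded to 32 bits, is 0x078F7624.
Split into bytes (most-significant first): 07 8F 76 24.
In big-endian order the high byte comes first in memory.
So the memory order matches the most-significant-first order: 07 8F 76 24.

07 8F 76 24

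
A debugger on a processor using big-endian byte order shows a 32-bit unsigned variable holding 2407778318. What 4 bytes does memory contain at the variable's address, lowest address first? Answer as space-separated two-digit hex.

2407778318 in hexadecimal, padded to 32 bits, is 0x8F83C80E.
Split into bytes (most-significant first): 8F 83 C8 0E.
In big-endian order the high byte comes first in memory.
So the memory order matches the most-significant-first order: 8F 83 C8 0E.

8F 83 C8 0E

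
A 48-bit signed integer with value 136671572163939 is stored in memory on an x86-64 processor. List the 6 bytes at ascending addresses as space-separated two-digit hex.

136671572163939 in hexadecimal, padded to 48 bits, is 0x7C4D54827D63.
Split into bytes (most-significant first): 7C 4D 54 82 7D 63.
In little-endian order the low byte comes first in memory.
So at ascending addresses the bytes are 63 7D 82 54 4D 7C.

63 7D 82 54 4D 7C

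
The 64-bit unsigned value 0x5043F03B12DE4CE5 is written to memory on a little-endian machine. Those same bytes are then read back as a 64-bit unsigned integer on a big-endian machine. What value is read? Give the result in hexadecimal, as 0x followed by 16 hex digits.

0xE54CDE123BF04350

Stored little-endian, the bytes at ascending addresses are E5 4C DE 12 3B F0 43 50.
Read back as big-endian, the last byte is least significant, giving 0xE54CDE123BF04350.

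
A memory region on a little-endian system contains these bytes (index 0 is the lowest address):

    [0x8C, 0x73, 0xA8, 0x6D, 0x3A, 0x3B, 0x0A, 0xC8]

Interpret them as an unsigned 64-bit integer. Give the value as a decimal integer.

14414398679486591884

In little-endian order the low byte comes first in memory.
Reassemble most-significant byte first: C8 0A 3B 3A 6D A8 73 8C → 0xC80A3B3A6DA8738C.
0xC80A3B3A6DA8738C = 14414398679486591884.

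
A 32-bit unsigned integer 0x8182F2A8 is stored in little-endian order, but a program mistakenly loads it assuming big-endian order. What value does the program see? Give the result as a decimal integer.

2834465409

Stored little-endian, the bytes at ascending addresses are A8 F2 82 81.
Read back as big-endian, the last byte is least significant, giving 0xA8F28281.
0xA8F28281 = 2834465409.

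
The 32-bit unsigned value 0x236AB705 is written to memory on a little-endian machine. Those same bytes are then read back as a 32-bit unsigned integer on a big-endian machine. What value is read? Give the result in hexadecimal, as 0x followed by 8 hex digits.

Stored little-endian, the bytes at ascending addresses are 05 B7 6A 23.
Read back as big-endian, the last byte is least significant, giving 0x05B76A23.

0x05B76A23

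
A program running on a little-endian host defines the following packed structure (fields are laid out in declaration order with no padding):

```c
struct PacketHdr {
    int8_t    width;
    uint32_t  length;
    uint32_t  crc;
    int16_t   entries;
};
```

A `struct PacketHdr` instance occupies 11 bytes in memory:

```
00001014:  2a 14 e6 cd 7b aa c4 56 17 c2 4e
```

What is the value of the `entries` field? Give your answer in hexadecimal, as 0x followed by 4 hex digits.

`entries` follows `width` (1 B), `length` (4 B), `crc` (4 B), so it starts at offset 1 + 4 + 4 = 9 and occupies 2 bytes.
Bytes at offsets 9..10: C2 4E.
Little-endian: lowest address holds the least-significant byte.
Reassemble most-significant byte first: 4E C2 → 0x4EC2.

0x4EC2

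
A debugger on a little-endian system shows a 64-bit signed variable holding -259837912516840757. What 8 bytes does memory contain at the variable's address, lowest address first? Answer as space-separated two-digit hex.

Two's complement of -259837912516840757 in 64 bits: 259837912516840757 = 0x039B21346ABECD35; invert → 0xFC64DECB954132CA; add 1 → 0xFC64DECB954132CB.
Split into bytes (most-significant first): FC 64 DE CB 95 41 32 CB.
In little-endian order the low byte comes first in memory.
So at ascending addresses the bytes are CB 32 41 95 CB DE 64 FC.

CB 32 41 95 CB DE 64 FC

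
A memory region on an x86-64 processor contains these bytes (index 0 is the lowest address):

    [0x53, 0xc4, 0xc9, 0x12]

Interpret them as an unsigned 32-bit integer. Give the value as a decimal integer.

315212883

Little-endian stores the least-significant byte at the lowest address.
Reassemble most-significant byte first: 12 C9 C4 53 → 0x12C9C453.
0x12C9C453 = 315212883.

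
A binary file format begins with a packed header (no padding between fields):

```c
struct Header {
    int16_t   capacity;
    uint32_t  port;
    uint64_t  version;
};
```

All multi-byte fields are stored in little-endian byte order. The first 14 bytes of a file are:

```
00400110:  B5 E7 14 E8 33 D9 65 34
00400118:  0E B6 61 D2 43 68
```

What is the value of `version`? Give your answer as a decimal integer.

7513079920492164197

`version` follows `capacity` (2 B), `port` (4 B), so it starts at offset 2 + 4 = 6 and occupies 8 bytes.
Bytes at offsets 6..13: 65 34 0E B6 61 D2 43 68.
Little-endian: lowest address holds the least-significant byte.
Reassemble most-significant byte first: 68 43 D2 61 B6 0E 34 65 → 0x6843D261B60E3465.
0x6843D261B60E3465 = 7513079920492164197.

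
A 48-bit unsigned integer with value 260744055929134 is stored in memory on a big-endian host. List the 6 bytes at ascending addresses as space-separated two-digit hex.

ED 25 34 D4 B9 2E

260744055929134 in hexadecimal, padded to 48 bits, is 0xED2534D4B92E.
Split into bytes (most-significant first): ED 25 34 D4 B9 2E.
Big-endian: lowest address holds the most-significant byte.
So the memory order matches the most-significant-first order: ED 25 34 D4 B9 2E.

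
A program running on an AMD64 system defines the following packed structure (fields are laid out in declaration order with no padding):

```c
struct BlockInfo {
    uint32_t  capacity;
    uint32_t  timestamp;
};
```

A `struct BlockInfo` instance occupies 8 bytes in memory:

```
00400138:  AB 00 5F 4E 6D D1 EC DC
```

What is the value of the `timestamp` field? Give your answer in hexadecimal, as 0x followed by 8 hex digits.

`timestamp` follows `capacity` (4 bytes), so it starts at byte offset 4 and occupies 4 bytes.
Bytes at offsets 4..7: 6D D1 EC DC.
In little-endian order the low byte comes first in memory.
Reassemble most-significant byte first: DC EC D1 6D → 0xDCECD16D.

0xDCECD16D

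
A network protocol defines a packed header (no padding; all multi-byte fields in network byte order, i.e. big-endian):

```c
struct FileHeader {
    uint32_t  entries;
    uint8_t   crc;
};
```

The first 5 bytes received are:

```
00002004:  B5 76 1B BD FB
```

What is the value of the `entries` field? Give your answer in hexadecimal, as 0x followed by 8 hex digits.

`entries` is the first field, at byte offset 0, occupying 4 bytes.
Bytes at offsets 0..3: B5 76 1B BD.
Big-endian: lowest address holds the most-significant byte.
The bytes are already most-significant first: 0xB5761BBD.

0xB5761BBD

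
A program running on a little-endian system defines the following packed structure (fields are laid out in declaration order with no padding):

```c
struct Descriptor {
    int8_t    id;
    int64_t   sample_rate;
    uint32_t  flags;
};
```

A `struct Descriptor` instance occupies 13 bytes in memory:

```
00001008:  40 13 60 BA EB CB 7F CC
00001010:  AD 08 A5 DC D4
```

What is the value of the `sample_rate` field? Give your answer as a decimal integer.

`sample_rate` follows `id` (1 byte), so it starts at byte offset 1 and occupies 8 bytes.
Bytes at offsets 1..8: 13 60 BA EB CB 7F CC AD.
In little-endian order the low byte comes first in memory.
Reassemble most-significant byte first: AD CC 7F CB EB BA 60 13 → 0xADCC7FCBEBBA6013.
Top bit is set, so as a signed 64-bit value this is 0xADCC7FCBEBBA6013 − 2^64 = -5923218896089096173.

-5923218896089096173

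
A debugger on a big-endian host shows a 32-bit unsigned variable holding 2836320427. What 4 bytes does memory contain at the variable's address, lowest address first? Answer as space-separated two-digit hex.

A9 0E D0 AB

2836320427 in hexadecimal, padded to 32 bits, is 0xA90ED0AB.
Split into bytes (most-significant first): A9 0E D0 AB.
Big-endian: lowest address holds the most-significant byte.
So the memory order matches the most-significant-first order: A9 0E D0 AB.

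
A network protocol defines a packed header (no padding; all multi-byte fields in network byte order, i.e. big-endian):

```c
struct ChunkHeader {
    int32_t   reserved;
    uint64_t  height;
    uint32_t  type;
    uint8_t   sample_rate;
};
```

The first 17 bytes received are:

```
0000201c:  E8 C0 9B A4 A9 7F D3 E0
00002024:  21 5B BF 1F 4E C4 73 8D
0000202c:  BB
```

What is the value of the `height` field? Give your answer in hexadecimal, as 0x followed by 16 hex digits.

0xA97FD3E0215BBF1F

`height` follows `reserved` (4 bytes), so it starts at byte offset 4 and occupies 8 bytes.
Bytes at offsets 4..11: A9 7F D3 E0 21 5B BF 1F.
In big-endian order the high byte comes first in memory.
The bytes are already most-significant first: 0xA97FD3E0215BBF1F.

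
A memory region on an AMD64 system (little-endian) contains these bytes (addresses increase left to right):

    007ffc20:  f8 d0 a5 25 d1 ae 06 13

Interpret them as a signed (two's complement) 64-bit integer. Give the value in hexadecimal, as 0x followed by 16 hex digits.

0x1306AED125A5D0F8

Little-endian: lowest address holds the least-significant byte.
Reassemble most-significant byte first: 13 06 AE D1 25 A5 D0 F8 → 0x1306AED125A5D0F8.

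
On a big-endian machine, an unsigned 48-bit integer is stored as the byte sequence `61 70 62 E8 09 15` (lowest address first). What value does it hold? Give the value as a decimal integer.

107135323605269

Big-endian stores the most-significant byte at the lowest address.
The bytes are already most-significant first: 0x617062E80915.
0x617062E80915 = 107135323605269.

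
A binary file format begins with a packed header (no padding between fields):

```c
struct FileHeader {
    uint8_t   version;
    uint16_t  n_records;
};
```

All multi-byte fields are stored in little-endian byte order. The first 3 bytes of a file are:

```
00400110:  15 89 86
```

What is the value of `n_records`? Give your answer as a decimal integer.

34441

`n_records` follows `version` (1 byte), so it starts at byte offset 1 and occupies 2 bytes.
Bytes at offsets 1..2: 89 86.
Little-endian stores the least-significant byte at the lowest address.
Reassemble most-significant byte first: 86 89 → 0x8689.
0x8689 = 34441.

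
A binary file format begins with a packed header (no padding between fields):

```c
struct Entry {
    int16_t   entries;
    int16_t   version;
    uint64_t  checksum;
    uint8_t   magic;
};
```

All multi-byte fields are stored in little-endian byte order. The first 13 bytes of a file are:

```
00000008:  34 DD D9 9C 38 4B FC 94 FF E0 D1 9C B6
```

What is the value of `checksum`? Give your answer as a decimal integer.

11300060328370129720

`checksum` follows `entries` (2 B), `version` (2 B), so it starts at offset 2 + 2 = 4 and occupies 8 bytes.
Bytes at offsets 4..11: 38 4B FC 94 FF E0 D1 9C.
Little-endian: lowest address holds the least-significant byte.
Reassemble most-significant byte first: 9C D1 E0 FF 94 FC 4B 38 → 0x9CD1E0FF94FC4B38.
0x9CD1E0FF94FC4B38 = 11300060328370129720.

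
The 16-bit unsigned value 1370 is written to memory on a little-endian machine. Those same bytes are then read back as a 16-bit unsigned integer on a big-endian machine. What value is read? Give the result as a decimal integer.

23045

1370 in 16-bit hexadecimal is 0x055A.
Stored little-endian, the bytes at ascending addresses are 5A 05.
Read back as big-endian, the last byte is least significant, giving 0x5A05.
0x5A05 = 23045.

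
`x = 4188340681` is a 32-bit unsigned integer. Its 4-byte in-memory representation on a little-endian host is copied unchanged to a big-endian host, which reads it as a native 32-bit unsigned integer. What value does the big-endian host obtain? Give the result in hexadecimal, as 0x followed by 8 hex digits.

4188340681 in 32-bit hexadecimal is 0xF9A501C9.
Stored little-endian, the bytes at ascending addresses are C9 01 A5 F9.
Read back as big-endian, the last byte is least significant, giving 0xC901A5F9.

0xC901A5F9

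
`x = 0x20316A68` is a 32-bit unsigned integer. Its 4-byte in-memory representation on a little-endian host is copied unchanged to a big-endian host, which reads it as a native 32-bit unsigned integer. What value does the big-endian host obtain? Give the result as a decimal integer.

1751789856

Stored little-endian, the bytes at ascending addresses are 68 6A 31 20.
Read back as big-endian, the last byte is least significant, giving 0x686A3120.
0x686A3120 = 1751789856.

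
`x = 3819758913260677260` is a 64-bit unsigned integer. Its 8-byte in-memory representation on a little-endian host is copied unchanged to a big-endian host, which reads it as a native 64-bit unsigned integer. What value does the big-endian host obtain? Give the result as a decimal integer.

10153515307927470645

3819758913260677260 in 64-bit hexadecimal is 0x3502827E6088E88C.
Stored little-endian, the bytes at ascending addresses are 8C E8 88 60 7E 82 02 35.
Read back as big-endian, the last byte is least significant, giving 0x8CE888607E820235.
0x8CE888607E820235 = 10153515307927470645.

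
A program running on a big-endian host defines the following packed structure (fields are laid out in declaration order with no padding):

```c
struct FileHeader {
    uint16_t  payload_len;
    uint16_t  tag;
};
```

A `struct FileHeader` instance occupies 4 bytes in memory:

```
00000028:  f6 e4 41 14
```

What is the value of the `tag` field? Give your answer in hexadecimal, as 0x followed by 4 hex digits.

0x4114

`tag` follows `payload_len` (2 bytes), so it starts at byte offset 2 and occupies 2 bytes.
Bytes at offsets 2..3: 41 14.
Big-endian stores the most-significant byte at the lowest address.
The bytes are already most-significant first: 0x4114.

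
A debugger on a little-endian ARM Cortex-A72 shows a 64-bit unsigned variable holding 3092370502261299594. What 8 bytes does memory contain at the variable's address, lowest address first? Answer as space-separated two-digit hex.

8A 59 2E 75 96 4E EA 2A

3092370502261299594 in hexadecimal, padded to 64 bits, is 0x2AEA4E96752E598A.
Split into bytes (most-significant first): 2A EA 4E 96 75 2E 59 8A.
Little-endian stores the least-significant byte at the lowest address.
So at ascending addresses the bytes are 8A 59 2E 75 96 4E EA 2A.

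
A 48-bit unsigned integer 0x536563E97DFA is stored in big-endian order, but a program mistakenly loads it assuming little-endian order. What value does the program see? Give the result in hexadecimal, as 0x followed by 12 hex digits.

Stored big-endian, the bytes at ascending addresses are 53 65 63 E9 7D FA.
Read back as little-endian, the first byte is least significant, giving 0xFA7DE9636553.

0xFA7DE9636553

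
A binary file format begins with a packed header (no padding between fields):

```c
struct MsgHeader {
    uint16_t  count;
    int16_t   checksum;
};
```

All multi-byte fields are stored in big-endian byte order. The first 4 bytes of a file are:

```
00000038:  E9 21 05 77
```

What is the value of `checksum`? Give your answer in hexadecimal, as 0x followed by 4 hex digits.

0x0577

`checksum` follows `count` (2 bytes), so it starts at byte offset 2 and occupies 2 bytes.
Bytes at offsets 2..3: 05 77.
In big-endian order the high byte comes first in memory.
The bytes are already most-significant first: 0x0577.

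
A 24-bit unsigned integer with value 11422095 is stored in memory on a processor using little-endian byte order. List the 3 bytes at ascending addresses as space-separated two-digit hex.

11422095 in hexadecimal, padded to 24 bits, is 0xAE498F.
Split into bytes (most-significant first): AE 49 8F.
Little-endian: lowest address holds the least-significant byte.
So at ascending addresses the bytes are 8F 49 AE.

8F 49 AE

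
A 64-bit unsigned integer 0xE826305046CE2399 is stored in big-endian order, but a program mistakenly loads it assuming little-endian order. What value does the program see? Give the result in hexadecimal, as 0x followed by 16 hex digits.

0x9923CE46503026E8

Stored big-endian, the bytes at ascending addresses are E8 26 30 50 46 CE 23 99.
Read back as little-endian, the first byte is least significant, giving 0x9923CE46503026E8.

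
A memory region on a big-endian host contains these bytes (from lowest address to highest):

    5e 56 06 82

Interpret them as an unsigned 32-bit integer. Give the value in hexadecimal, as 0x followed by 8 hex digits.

Big-endian: lowest address holds the most-significant byte.
The bytes are already most-significant first: 0x5E560682.

0x5E560682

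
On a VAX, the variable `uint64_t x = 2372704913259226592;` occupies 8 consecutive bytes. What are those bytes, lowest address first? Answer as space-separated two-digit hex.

E0 E5 A3 27 8C 8A ED 20

2372704913259226592 in hexadecimal, padded to 64 bits, is 0x20ED8A8C27A3E5E0.
Split into bytes (most-significant first): 20 ED 8A 8C 27 A3 E5 E0.
In little-endian order the low byte comes first in memory.
So at ascending addresses the bytes are E0 E5 A3 27 8C 8A ED 20.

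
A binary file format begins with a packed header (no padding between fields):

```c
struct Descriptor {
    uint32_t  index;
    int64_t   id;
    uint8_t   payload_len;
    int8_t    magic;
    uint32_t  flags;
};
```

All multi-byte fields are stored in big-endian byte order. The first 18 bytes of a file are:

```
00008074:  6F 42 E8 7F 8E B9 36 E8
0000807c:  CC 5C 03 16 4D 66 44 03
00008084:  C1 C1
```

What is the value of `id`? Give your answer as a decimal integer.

-8162432476143418602

`id` follows `index` (4 bytes), so it starts at byte offset 4 and occupies 8 bytes.
Bytes at offsets 4..11: 8E B9 36 E8 CC 5C 03 16.
In big-endian order the high byte comes first in memory.
The bytes are already most-significant first: 0x8EB936E8CC5C0316.
Top bit is set, so as a signed 64-bit value this is 0x8EB936E8CC5C0316 − 2^64 = -8162432476143418602.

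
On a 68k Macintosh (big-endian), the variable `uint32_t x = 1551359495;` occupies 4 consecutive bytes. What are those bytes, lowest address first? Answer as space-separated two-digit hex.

5C 77 DE 07

1551359495 in hexadecimal, padded to 32 bits, is 0x5C77DE07.
Split into bytes (most-significant first): 5C 77 DE 07.
In big-endian order the high byte comes first in memory.
So the memory order matches the most-significant-first order: 5C 77 DE 07.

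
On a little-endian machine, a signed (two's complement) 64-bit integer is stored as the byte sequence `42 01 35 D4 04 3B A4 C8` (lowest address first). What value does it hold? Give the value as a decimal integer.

-3988998478017265342

Little-endian stores the least-significant byte at the lowest address.
Reassemble most-significant byte first: C8 A4 3B 04 D4 35 01 42 → 0xC8A43B04D4350142.
Top bit is set, so as a signed 64-bit value this is 0xC8A43B04D4350142 − 2^64 = -3988998478017265342.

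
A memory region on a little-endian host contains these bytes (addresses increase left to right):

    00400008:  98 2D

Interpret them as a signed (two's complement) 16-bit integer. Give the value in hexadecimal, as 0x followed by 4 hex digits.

0x2D98

Little-endian: lowest address holds the least-significant byte.
Reassemble most-significant byte first: 2D 98 → 0x2D98.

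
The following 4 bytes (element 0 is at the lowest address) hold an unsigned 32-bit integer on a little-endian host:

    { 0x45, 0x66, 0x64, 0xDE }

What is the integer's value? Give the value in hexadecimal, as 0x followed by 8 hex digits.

0xDE646645

Little-endian stores the least-significant byte at the lowest address.
Reassemble most-significant byte first: DE 64 66 45 → 0xDE646645.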